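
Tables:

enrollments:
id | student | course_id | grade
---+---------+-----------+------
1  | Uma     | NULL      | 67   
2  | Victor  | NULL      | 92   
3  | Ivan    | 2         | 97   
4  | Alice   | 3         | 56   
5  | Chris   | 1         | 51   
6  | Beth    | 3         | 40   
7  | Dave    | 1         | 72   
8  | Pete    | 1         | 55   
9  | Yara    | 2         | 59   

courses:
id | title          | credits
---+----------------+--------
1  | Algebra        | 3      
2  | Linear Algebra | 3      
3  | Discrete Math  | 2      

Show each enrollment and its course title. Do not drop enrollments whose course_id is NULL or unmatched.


LEFT JOIN keeps every row from enrollments (the left table); where course_id has no match in courses, the course columns become NULL. Walk through each enrollment:
  - enrollment 1 (Uma): course_id=NULL, no match -> kept with NULL
  - enrollment 2 (Victor): course_id=NULL, no match -> kept with NULL
  - enrollment 3 (Ivan): course_id=2 -> matches Linear Algebra
  - enrollment 4 (Alice): course_id=3 -> matches Discrete Math
  - enrollment 5 (Chris): course_id=1 -> matches Algebra
  - enrollment 6 (Beth): course_id=3 -> matches Discrete Math
  - enrollment 7 (Dave): course_id=1 -> matches Algebra
  - enrollment 8 (Pete): course_id=1 -> matches Algebra
  - enrollment 9 (Yara): course_id=2 -> matches Linear Algebra
All 9 rows appear; 2 have NULL course.

SQL:
SELECT a.student, b.title AS course
FROM enrollments a
LEFT JOIN courses b ON a.course_id = b.id

Result:
student | course        
--------+---------------
Uma     | NULL          
Victor  | NULL          
Ivan    | Linear Algebra
Alice   | Discrete Math 
Chris   | Algebra       
Beth    | Discrete Math 
Dave    | Algebra       
Pete    | Algebra       
Yara    | Linear Algebra


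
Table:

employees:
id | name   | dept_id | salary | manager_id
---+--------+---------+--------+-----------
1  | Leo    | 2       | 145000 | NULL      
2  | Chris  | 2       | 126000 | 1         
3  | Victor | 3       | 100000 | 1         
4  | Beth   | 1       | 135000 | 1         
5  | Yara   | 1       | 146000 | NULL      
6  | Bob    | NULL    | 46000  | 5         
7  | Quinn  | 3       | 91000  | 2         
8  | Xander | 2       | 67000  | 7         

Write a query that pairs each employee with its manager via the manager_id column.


This is a self-join: employees is joined to a second copy of itself, matching each row's manager_id to another row's id. Use LEFT JOIN so rows with manager_id=NULL are kept.
  - employee 1 (Leo): manager_id=NULL -> NULL
  - employee 2 (Chris): manager_id=1 -> Leo
  - employee 3 (Victor): manager_id=1 -> Leo
  - employee 4 (Beth): manager_id=1 -> Leo
  - employee 5 (Yara): manager_id=NULL -> NULL
  - employee 6 (Bob): manager_id=5 -> Yara
  - employee 7 (Quinn): manager_id=2 -> Chris
  - employee 8 (Xander): manager_id=7 -> Quinn

SQL:
SELECT a.name AS item, b.name AS manager
FROM employees a
LEFT JOIN employees b ON a.manager_id = b.id

Result:
item   | manager
-------+--------
Leo    | NULL   
Chris  | Leo    
Victor | Leo    
Beth   | Leo    
Yara   | NULL   
Bob    | Yara   
Quinn  | Chris  
Xander | Quinn  


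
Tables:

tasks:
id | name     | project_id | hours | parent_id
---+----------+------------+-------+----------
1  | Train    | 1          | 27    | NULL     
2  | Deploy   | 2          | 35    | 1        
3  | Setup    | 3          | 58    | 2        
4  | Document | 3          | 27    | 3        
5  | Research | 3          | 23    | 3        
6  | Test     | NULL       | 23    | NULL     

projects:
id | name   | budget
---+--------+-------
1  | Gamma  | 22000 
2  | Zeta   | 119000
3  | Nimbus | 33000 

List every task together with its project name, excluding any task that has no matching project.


INNER JOIN keeps only tasks rows whose project_id matches an id in projects. Walk through each task:
  - task 1 (Train): project_id=1 -> matches Gamma
  - task 2 (Deploy): project_id=2 -> matches Zeta
  - task 3 (Setup): project_id=3 -> matches Nimbus
  - task 4 (Document): project_id=3 -> matches Nimbus
  - task 5 (Research): project_id=3 -> matches Nimbus
  - task 6 (Test): project_id=NULL, no match -> dropped
So 1 of 6 rows is dropped.

SQL:
SELECT a.name, b.name AS project
FROM tasks a
INNER JOIN projects b ON a.project_id = b.id

Result:
name     | project
---------+--------
Train    | Gamma  
Deploy   | Zeta   
Setup    | Nimbus 
Document | Nimbus 
Research | Nimbus 


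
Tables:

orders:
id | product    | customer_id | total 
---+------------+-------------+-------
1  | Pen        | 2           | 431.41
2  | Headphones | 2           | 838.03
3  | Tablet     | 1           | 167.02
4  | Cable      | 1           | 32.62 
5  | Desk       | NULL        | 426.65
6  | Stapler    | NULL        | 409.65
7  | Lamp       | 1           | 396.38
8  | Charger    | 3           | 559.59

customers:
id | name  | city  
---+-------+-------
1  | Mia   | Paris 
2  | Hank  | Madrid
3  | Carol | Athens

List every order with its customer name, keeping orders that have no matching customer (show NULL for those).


LEFT JOIN keeps every row from orders (the left table); where customer_id has no match in customers, the customer columns become NULL. Walk through each order:
  - order 1 (Pen): customer_id=2 -> matches Hank
  - order 2 (Headphones): customer_id=2 -> matches Hank
  - order 3 (Tablet): customer_id=1 -> matches Mia
  - order 4 (Cable): customer_id=1 -> matches Mia
  - order 5 (Desk): customer_id=NULL, no match -> kept with NULL
  - order 6 (Stapler): customer_id=NULL, no match -> kept with NULL
  - order 7 (Lamp): customer_id=1 -> matches Mia
  - order 8 (Charger): customer_id=3 -> matches Carol
All 8 rows appear; 2 have NULL customer.

SQL:
SELECT a.product, b.name AS customer
FROM orders a
LEFT JOIN customers b ON a.customer_id = b.id

Result:
product    | customer
-----------+---------
Pen        | Hank    
Headphones | Hank    
Tablet     | Mia     
Cable      | Mia     
Desk       | NULL    
Stapler    | NULL    
Lamp       | Mia     
Charger    | Carol   


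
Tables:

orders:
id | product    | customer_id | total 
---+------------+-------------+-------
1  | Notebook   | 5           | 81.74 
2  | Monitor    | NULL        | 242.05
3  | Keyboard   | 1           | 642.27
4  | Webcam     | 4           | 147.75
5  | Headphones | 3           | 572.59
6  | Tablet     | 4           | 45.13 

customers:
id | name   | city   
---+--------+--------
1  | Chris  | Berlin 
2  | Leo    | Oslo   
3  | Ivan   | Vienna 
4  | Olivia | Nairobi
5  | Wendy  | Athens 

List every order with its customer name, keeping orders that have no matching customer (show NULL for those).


LEFT JOIN keeps every row from orders (the left table); where customer_id has no match in customers, the customer columns become NULL. Walk through each order:
  - order 1 (Notebook): customer_id=5 -> matches Wendy
  - order 2 (Monitor): customer_id=NULL, no match -> kept with NULL
  - order 3 (Keyboard): customer_id=1 -> matches Chris
  - order 4 (Webcam): customer_id=4 -> matches Olivia
  - order 5 (Headphones): customer_id=3 -> matches Ivan
  - order 6 (Tablet): customer_id=4 -> matches Olivia
All 6 rows appear; 1 has NULL customer.

SQL:
SELECT a.product, b.name AS customer
FROM orders a
LEFT JOIN customers b ON a.customer_id = b.id

Result:
product    | customer
-----------+---------
Notebook   | Wendy   
Monitor    | NULL    
Keyboard   | Chris   
Webcam     | Olivia  
Headphones | Ivan    
Tablet     | Olivia  


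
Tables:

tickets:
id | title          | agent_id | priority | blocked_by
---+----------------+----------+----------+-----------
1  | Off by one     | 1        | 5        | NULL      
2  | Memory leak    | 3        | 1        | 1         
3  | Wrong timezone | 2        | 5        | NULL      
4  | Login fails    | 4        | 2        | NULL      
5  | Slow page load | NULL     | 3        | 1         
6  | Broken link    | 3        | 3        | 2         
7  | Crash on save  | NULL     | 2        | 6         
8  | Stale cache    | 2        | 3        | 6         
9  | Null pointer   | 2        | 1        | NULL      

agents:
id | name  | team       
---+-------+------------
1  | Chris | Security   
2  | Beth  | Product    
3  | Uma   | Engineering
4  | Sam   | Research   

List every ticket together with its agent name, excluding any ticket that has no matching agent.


INNER JOIN keeps only tickets rows whose agent_id matches an id in agents. Walk through each ticket:
  - ticket 1 (Off by one): agent_id=1 -> matches Chris
  - ticket 2 (Memory leak): agent_id=3 -> matches Uma
  - ticket 3 (Wrong timezone): agent_id=2 -> matches Beth
  - ticket 4 (Login fails): agent_id=4 -> matches Sam
  - ticket 5 (Slow page load): agent_id=NULL, no match -> dropped
  - ticket 6 (Broken link): agent_id=3 -> matches Uma
  - ticket 7 (Crash on save): agent_id=NULL, no match -> dropped
  - ticket 8 (Stale cache): agent_id=2 -> matches Beth
  - ticket 9 (Null pointer): agent_id=2 -> matches Beth
So 2 of 9 rows are dropped.

SQL:
SELECT a.title, b.name AS agent
FROM tickets a
INNER JOIN agents b ON a.agent_id = b.id

Result:
title          | agent
---------------+------
Off by one     | Chris
Memory leak    | Uma  
Wrong timezone | Beth 
Login fails    | Sam  
Broken link    | Uma  
Stale cache    | Beth 
Null pointer   | Beth 


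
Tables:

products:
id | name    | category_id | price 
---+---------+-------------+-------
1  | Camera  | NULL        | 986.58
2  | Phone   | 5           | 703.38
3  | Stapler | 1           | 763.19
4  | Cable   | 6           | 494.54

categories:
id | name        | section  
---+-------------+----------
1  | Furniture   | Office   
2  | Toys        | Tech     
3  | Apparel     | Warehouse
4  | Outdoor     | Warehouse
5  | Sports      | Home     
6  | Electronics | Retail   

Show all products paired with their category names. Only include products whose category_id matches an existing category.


INNER JOIN keeps only products rows whose category_id matches an id in categories. Walk through each product:
  - product 1 (Camera): category_id=NULL, no match -> dropped
  - product 2 (Phone): category_id=5 -> matches Sports
  - product 3 (Stapler): category_id=1 -> matches Furniture
  - product 4 (Cable): category_id=6 -> matches Electronics
So 1 of 4 rows is dropped.

SQL:
SELECT a.name, b.name AS category
FROM products a
INNER JOIN categories b ON a.category_id = b.id

Result:
name    | category   
--------+------------
Phone   | Sports     
Stapler | Furniture  
Cable   | Electronics


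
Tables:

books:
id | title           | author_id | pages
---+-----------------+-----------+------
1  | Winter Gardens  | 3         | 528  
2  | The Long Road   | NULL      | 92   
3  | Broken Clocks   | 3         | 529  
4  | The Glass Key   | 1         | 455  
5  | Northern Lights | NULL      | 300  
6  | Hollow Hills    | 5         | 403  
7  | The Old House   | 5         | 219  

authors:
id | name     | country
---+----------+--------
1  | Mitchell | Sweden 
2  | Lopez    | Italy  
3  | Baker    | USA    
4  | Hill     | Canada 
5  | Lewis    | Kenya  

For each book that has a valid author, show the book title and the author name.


INNER JOIN keeps only books rows whose author_id matches an id in authors. Walk through each book:
  - book 1 (Winter Gardens): author_id=3 -> matches Baker
  - book 2 (The Long Road): author_id=NULL, no match -> dropped
  - book 3 (Broken Clocks): author_id=3 -> matches Baker
  - book 4 (The Glass Key): author_id=1 -> matches Mitchell
  - book 5 (Northern Lights): author_id=NULL, no match -> dropped
  - book 6 (Hollow Hills): author_id=5 -> matches Lewis
  - book 7 (The Old House): author_id=5 -> matches Lewis
So 2 of 7 rows are dropped.

SQL:
SELECT a.title, b.name AS author
FROM books a
INNER JOIN authors b ON a.author_id = b.id

Result:
title          | author  
---------------+---------
Winter Gardens | Baker   
Broken Clocks  | Baker   
The Glass Key  | Mitchell
Hollow Hills   | Lewis   
The Old House  | Lewis   


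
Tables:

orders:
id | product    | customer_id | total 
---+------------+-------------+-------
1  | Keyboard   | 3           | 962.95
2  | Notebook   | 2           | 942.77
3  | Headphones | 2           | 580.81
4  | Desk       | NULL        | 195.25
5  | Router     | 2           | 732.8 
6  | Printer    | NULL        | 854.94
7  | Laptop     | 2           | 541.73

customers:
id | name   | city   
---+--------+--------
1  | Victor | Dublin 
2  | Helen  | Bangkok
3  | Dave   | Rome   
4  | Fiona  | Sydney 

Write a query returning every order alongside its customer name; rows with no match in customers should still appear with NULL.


LEFT JOIN keeps every row from orders (the left table); where customer_id has no match in customers, the customer columns become NULL. Walk through each order:
  - order 1 (Keyboard): customer_id=3 -> matches Dave
  - order 2 (Notebook): customer_id=2 -> matches Helen
  - order 3 (Headphones): customer_id=2 -> matches Helen
  - order 4 (Desk): customer_id=NULL, no match -> kept with NULL
  - order 5 (Router): customer_id=2 -> matches Helen
  - order 6 (Printer): customer_id=NULL, no match -> kept with NULL
  - order 7 (Laptop): customer_id=2 -> matches Helen
All 7 rows appear; 2 have NULL customer.

SQL:
SELECT a.product, b.name AS customer
FROM orders a
LEFT JOIN customers b ON a.customer_id = b.id

Result:
product    | customer
-----------+---------
Keyboard   | Dave    
Notebook   | Helen   
Headphones | Helen   
Desk       | NULL    
Router     | Helen   
Printer    | NULL    
Laptop     | Helen   


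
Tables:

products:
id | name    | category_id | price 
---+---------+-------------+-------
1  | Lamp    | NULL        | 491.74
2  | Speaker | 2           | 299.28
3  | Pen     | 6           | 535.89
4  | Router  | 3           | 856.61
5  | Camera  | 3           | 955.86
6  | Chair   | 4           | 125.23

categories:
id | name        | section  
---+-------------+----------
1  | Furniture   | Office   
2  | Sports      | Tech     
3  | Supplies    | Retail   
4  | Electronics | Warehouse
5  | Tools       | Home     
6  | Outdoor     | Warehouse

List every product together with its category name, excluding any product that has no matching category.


INNER JOIN keeps only products rows whose category_id matches an id in categories. Walk through each product:
  - product 1 (Lamp): category_id=NULL, no match -> dropped
  - product 2 (Speaker): category_id=2 -> matches Sports
  - product 3 (Pen): category_id=6 -> matches Outdoor
  - product 4 (Router): category_id=3 -> matches Supplies
  - product 5 (Camera): category_id=3 -> matches Supplies
  - product 6 (Chair): category_id=4 -> matches Electronics
So 1 of 6 rows is dropped.

SQL:
SELECT a.name, b.name AS category
FROM products a
INNER JOIN categories b ON a.category_id = b.id

Result:
name    | category   
--------+------------
Speaker | Sports     
Pen     | Outdoor    
Router  | Supplies   
Camera  | Supplies   
Chair   | Electronics


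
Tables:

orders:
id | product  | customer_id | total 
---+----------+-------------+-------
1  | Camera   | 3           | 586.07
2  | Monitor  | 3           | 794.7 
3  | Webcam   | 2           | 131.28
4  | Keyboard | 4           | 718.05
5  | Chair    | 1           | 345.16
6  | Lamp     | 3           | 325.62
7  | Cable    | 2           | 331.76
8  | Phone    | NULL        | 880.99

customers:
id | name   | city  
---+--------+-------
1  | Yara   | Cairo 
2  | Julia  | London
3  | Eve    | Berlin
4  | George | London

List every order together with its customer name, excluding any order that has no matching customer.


INNER JOIN keeps only orders rows whose customer_id matches an id in customers. Walk through each order:
  - order 1 (Camera): customer_id=3 -> matches Eve
  - order 2 (Monitor): customer_id=3 -> matches Eve
  - order 3 (Webcam): customer_id=2 -> matches Julia
  - order 4 (Keyboard): customer_id=4 -> matches George
  - order 5 (Chair): customer_id=1 -> matches Yara
  - order 6 (Lamp): customer_id=3 -> matches Eve
  - order 7 (Cable): customer_id=2 -> matches Julia
  - order 8 (Phone): customer_id=NULL, no match -> dropped
So 1 of 8 rows is dropped.

SQL:
SELECT a.product, b.name AS customer
FROM orders a
INNER JOIN customers b ON a.customer_id = b.id

Result:
product  | customer
---------+---------
Camera   | Eve     
Monitor  | Eve     
Webcam   | Julia   
Keyboard | George  
Chair    | Yara    
Lamp     | Eve     
Cable    | Julia   


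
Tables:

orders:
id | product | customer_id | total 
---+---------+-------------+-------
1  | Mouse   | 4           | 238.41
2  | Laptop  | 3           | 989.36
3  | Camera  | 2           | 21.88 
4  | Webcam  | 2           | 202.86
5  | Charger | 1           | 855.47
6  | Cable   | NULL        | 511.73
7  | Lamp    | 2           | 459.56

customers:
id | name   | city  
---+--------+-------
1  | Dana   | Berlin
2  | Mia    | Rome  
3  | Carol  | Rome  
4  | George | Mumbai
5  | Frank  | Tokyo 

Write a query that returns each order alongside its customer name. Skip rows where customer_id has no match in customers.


INNER JOIN keeps only orders rows whose customer_id matches an id in customers. Walk through each order:
  - order 1 (Mouse): customer_id=4 -> matches George
  - order 2 (Laptop): customer_id=3 -> matches Carol
  - order 3 (Camera): customer_id=2 -> matches Mia
  - order 4 (Webcam): customer_id=2 -> matches Mia
  - order 5 (Charger): customer_id=1 -> matches Dana
  - order 6 (Cable): customer_id=NULL, no match -> dropped
  - order 7 (Lamp): customer_id=2 -> matches Mia
So 1 of 7 rows is dropped.

SQL:
SELECT a.product, b.name AS customer
FROM orders a
INNER JOIN customers b ON a.customer_id = b.id

Result:
product | customer
--------+---------
Mouse   | George  
Laptop  | Carol   
Camera  | Mia     
Webcam  | Mia     
Charger | Dana    
Lamp    | Mia     


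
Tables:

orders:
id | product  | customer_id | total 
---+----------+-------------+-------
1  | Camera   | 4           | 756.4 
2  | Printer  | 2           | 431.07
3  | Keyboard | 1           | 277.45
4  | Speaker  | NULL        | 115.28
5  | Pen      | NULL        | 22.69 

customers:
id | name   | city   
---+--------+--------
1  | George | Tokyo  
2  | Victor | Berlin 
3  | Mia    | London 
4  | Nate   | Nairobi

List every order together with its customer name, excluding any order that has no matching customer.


INNER JOIN keeps only orders rows whose customer_id matches an id in customers. Walk through each order:
  - order 1 (Camera): customer_id=4 -> matches Nate
  - order 2 (Printer): customer_id=2 -> matches Victor
  - order 3 (Keyboard): customer_id=1 -> matches George
  - order 4 (Speaker): customer_id=NULL, no match -> dropped
  - order 5 (Pen): customer_id=NULL, no match -> dropped
So 2 of 5 rows are dropped.

SQL:
SELECT a.product, b.name AS customer
FROM orders a
INNER JOIN customers b ON a.customer_id = b.id

Result:
product  | customer
---------+---------
Camera   | Nate    
Printer  | Victor  
Keyboard | George  


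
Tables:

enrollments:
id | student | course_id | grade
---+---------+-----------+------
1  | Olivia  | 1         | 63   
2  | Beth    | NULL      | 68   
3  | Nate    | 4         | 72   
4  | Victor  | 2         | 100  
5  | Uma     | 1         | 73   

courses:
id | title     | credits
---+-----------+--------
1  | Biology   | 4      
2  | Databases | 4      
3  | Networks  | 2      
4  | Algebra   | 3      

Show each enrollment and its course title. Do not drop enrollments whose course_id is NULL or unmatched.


LEFT JOIN keeps every row from enrollments (the left table); where course_id has no match in courses, the course columns become NULL. Walk through each enrollment:
  - enrollment 1 (Olivia): course_id=1 -> matches Biology
  - enrollment 2 (Beth): course_id=NULL, no match -> kept with NULL
  - enrollment 3 (Nate): course_id=4 -> matches Algebra
  - enrollment 4 (Victor): course_id=2 -> matches Databases
  - enrollment 5 (Uma): course_id=1 -> matches Biology
All 5 rows appear; 1 has NULL course.

SQL:
SELECT a.student, b.title AS course
FROM enrollments a
LEFT JOIN courses b ON a.course_id = b.id

Result:
student | course   
--------+----------
Olivia  | Biology  
Beth    | NULL     
Nate    | Algebra  
Victor  | Databases
Uma     | Biology  


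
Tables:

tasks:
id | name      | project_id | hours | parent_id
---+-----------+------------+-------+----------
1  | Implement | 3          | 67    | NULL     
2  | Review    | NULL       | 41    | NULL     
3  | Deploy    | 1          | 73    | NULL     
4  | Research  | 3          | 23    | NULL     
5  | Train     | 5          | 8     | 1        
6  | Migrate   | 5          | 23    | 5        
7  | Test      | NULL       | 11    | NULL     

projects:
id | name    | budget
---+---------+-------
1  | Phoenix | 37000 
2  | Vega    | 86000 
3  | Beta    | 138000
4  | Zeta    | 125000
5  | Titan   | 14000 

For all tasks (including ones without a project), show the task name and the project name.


LEFT JOIN keeps every row from tasks (the left table); where project_id has no match in projects, the project columns become NULL. Walk through each task:
  - task 1 (Implement): project_id=3 -> matches Beta
  - task 2 (Review): project_id=NULL, no match -> kept with NULL
  - task 3 (Deploy): project_id=1 -> matches Phoenix
  - task 4 (Research): project_id=3 -> matches Beta
  - task 5 (Train): project_id=5 -> matches Titan
  - task 6 (Migrate): project_id=5 -> matches Titan
  - task 7 (Test): project_id=NULL, no match -> kept with NULL
All 7 rows appear; 2 have NULL project.

SQL:
SELECT a.name, b.name AS project
FROM tasks a
LEFT JOIN projects b ON a.project_id = b.id

Result:
name      | project
----------+--------
Implement | Beta   
Review    | NULL   
Deploy    | Phoenix
Research  | Beta   
Train     | Titan  
Migrate   | Titan  
Test      | NULL   


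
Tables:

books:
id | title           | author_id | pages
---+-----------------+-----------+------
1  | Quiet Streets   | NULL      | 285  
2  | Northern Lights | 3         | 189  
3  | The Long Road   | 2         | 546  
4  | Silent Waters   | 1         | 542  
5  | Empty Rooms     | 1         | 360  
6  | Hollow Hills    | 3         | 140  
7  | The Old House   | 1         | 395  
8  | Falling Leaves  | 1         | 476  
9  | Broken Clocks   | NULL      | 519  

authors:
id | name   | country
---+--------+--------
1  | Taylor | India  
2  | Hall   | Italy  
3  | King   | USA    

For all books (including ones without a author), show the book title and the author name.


LEFT JOIN keeps every row from books (the left table); where author_id has no match in authors, the author columns become NULL. Walk through each book:
  - book 1 (Quiet Streets): author_id=NULL, no match -> kept with NULL
  - book 2 (Northern Lights): author_id=3 -> matches King
  - book 3 (The Long Road): author_id=2 -> matches Hall
  - book 4 (Silent Waters): author_id=1 -> matches Taylor
  - book 5 (Empty Rooms): author_id=1 -> matches Taylor
  - book 6 (Hollow Hills): author_id=3 -> matches King
  - book 7 (The Old House): author_id=1 -> matches Taylor
  - book 8 (Falling Leaves): author_id=1 -> matches Taylor
  - book 9 (Broken Clocks): author_id=NULL, no match -> kept with NULL
All 9 rows appear; 2 have NULL author.

SQL:
SELECT a.title, b.name AS author
FROM books a
LEFT JOIN authors b ON a.author_id = b.id

Result:
title           | author
----------------+-------
Quiet Streets   | NULL  
Northern Lights | King  
The Long Road   | Hall  
Silent Waters   | Taylor
Empty Rooms     | Taylor
Hollow Hills    | King  
The Old House   | Taylor
Falling Leaves  | Taylor
Broken Clocks   | NULL  


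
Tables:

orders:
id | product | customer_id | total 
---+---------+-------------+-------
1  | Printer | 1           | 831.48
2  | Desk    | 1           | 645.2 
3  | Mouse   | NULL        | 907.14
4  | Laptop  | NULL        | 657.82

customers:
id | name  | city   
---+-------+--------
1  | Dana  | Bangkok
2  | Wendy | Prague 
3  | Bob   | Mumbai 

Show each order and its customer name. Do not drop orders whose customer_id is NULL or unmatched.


LEFT JOIN keeps every row from orders (the left table); where customer_id has no match in customers, the customer columns become NULL. Walk through each order:
  - order 1 (Printer): customer_id=1 -> matches Dana
  - order 2 (Desk): customer_id=1 -> matches Dana
  - order 3 (Mouse): customer_id=NULL, no match -> kept with NULL
  - order 4 (Laptop): customer_id=NULL, no match -> kept with NULL
All 4 rows appear; 2 have NULL customer.

SQL:
SELECT a.product, b.name AS customer
FROM orders a
LEFT JOIN customers b ON a.customer_id = b.id

Result:
product | customer
--------+---------
Printer | Dana    
Desk    | Dana    
Mouse   | NULL    
Laptop  | NULL    


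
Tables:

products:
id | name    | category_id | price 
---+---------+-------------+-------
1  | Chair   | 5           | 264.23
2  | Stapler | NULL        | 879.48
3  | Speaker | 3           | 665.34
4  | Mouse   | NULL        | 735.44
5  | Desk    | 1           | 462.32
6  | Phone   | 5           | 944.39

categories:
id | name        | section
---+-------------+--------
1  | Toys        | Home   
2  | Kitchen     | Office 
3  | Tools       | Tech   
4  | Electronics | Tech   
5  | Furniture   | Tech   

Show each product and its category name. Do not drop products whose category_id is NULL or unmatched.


LEFT JOIN keeps every row from products (the left table); where category_id has no match in categories, the category columns become NULL. Walk through each product:
  - product 1 (Chair): category_id=5 -> matches Furniture
  - product 2 (Stapler): category_id=NULL, no match -> kept with NULL
  - product 3 (Speaker): category_id=3 -> matches Tools
  - product 4 (Mouse): category_id=NULL, no match -> kept with NULL
  - product 5 (Desk): category_id=1 -> matches Toys
  - product 6 (Phone): category_id=5 -> matches Furniture
All 6 rows appear; 2 have NULL category.

SQL:
SELECT a.name, b.name AS category
FROM products a
LEFT JOIN categories b ON a.category_id = b.id

Result:
name    | category 
--------+----------
Chair   | Furniture
Stapler | NULL     
Speaker | Tools    
Mouse   | NULL     
Desk    | Toys     
Phone   | Furniture


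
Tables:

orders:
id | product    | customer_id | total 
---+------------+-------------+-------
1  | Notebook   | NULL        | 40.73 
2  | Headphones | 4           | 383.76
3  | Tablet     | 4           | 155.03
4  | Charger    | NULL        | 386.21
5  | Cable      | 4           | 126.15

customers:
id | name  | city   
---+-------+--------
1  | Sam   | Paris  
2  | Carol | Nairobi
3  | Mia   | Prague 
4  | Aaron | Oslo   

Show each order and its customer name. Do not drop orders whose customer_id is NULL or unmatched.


LEFT JOIN keeps every row from orders (the left table); where customer_id has no match in customers, the customer columns become NULL. Walk through each order:
  - order 1 (Notebook): customer_id=NULL, no match -> kept with NULL
  - order 2 (Headphones): customer_id=4 -> matches Aaron
  - order 3 (Tablet): customer_id=4 -> matches Aaron
  - order 4 (Charger): customer_id=NULL, no match -> kept with NULL
  - order 5 (Cable): customer_id=4 -> matches Aaron
All 5 rows appear; 2 have NULL customer.

SQL:
SELECT a.product, b.name AS customer
FROM orders a
LEFT JOIN customers b ON a.customer_id = b.id

Result:
product    | customer
-----------+---------
Notebook   | NULL    
Headphones | Aaron   
Tablet     | Aaron   
Charger    | NULL    
Cable      | Aaron   


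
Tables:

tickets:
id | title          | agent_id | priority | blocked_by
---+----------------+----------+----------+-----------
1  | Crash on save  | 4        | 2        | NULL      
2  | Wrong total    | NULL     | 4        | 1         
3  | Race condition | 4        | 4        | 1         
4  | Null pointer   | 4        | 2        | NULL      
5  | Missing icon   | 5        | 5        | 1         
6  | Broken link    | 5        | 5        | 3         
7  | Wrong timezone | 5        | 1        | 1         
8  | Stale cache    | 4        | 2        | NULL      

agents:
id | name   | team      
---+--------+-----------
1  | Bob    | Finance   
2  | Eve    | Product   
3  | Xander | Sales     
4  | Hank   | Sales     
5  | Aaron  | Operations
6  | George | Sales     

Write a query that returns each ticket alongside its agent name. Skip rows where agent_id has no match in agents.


INNER JOIN keeps only tickets rows whose agent_id matches an id in agents. Walk through each ticket:
  - ticket 1 (Crash on save): agent_id=4 -> matches Hank
  - ticket 2 (Wrong total): agent_id=NULL, no match -> dropped
  - ticket 3 (Race condition): agent_id=4 -> matches Hank
  - ticket 4 (Null pointer): agent_id=4 -> matches Hank
  - ticket 5 (Missing icon): agent_id=5 -> matches Aaron
  - ticket 6 (Broken link): agent_id=5 -> matches Aaron
  - ticket 7 (Wrong timezone): agent_id=5 -> matches Aaron
  - ticket 8 (Stale cache): agent_id=4 -> matches Hank
So 1 of 8 rows is dropped.

SQL:
SELECT a.title, b.name AS agent
FROM tickets a
INNER JOIN agents b ON a.agent_id = b.id

Result:
title          | agent
---------------+------
Crash on save  | Hank 
Race condition | Hank 
Null pointer   | Hank 
Missing icon   | Aaron
Broken link    | Aaron
Wrong timezone | Aaron
Stale cache    | Hank 


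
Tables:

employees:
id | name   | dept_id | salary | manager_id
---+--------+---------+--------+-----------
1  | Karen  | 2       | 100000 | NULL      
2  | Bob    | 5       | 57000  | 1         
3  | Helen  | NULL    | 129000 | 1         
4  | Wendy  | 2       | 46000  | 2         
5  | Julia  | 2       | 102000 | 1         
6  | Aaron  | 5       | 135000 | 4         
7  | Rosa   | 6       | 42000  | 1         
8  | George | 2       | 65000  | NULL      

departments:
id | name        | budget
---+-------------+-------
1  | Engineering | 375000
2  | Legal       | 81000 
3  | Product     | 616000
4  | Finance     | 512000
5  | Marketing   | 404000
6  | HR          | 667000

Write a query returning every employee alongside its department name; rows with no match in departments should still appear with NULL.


LEFT JOIN keeps every row from employees (the left table); where dept_id has no match in departments, the department columns become NULL. Walk through each employee:
  - employee 1 (Karen): dept_id=2 -> matches Legal
  - employee 2 (Bob): dept_id=5 -> matches Marketing
  - employee 3 (Helen): dept_id=NULL, no match -> kept with NULL
  - employee 4 (Wendy): dept_id=2 -> matches Legal
  - employee 5 (Julia): dept_id=2 -> matches Legal
  - employee 6 (Aaron): dept_id=5 -> matches Marketing
  - employee 7 (Rosa): dept_id=6 -> matches HR
  - employee 8 (George): dept_id=2 -> matches Legal
All 8 rows appear; 1 has NULL department.

SQL:
SELECT a.name, b.name AS department
FROM employees a
LEFT JOIN departments b ON a.dept_id = b.id

Result:
name   | department
-------+-----------
Karen  | Legal     
Bob    | Marketing 
Helen  | NULL      
Wendy  | Legal     
Julia  | Legal     
Aaron  | Marketing 
Rosa   | HR        
George | Legal     


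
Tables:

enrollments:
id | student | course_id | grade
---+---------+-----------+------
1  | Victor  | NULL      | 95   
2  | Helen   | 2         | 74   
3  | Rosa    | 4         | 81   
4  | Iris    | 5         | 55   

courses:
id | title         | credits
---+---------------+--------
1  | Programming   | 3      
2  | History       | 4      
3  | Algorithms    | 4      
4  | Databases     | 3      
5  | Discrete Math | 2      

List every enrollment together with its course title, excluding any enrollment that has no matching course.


INNER JOIN keeps only enrollments rows whose course_id matches an id in courses. Walk through each enrollment:
  - enrollment 1 (Victor): course_id=NULL, no match -> dropped
  - enrollment 2 (Helen): course_id=2 -> matches History
  - enrollment 3 (Rosa): course_id=4 -> matches Databases
  - enrollment 4 (Iris): course_id=5 -> matches Discrete Math
So 1 of 4 rows is dropped.

SQL:
SELECT a.student, b.title AS course
FROM enrollments a
INNER JOIN courses b ON a.course_id = b.id

Result:
student | course       
--------+--------------
Helen   | History      
Rosa    | Databases    
Iris    | Discrete Math


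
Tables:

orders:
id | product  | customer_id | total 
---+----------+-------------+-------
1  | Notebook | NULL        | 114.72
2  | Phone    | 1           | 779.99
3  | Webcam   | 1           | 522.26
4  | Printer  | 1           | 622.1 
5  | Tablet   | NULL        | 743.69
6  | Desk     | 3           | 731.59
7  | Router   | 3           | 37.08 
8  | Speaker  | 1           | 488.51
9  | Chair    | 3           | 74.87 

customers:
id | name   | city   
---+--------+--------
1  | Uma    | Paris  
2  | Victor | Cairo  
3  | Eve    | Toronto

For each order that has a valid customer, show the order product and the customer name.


INNER JOIN keeps only orders rows whose customer_id matches an id in customers. Walk through each order:
  - order 1 (Notebook): customer_id=NULL, no match -> dropped
  - order 2 (Phone): customer_id=1 -> matches Uma
  - order 3 (Webcam): customer_id=1 -> matches Uma
  - order 4 (Printer): customer_id=1 -> matches Uma
  - order 5 (Tablet): customer_id=NULL, no match -> dropped
  - order 6 (Desk): customer_id=3 -> matches Eve
  - order 7 (Router): customer_id=3 -> matches Eve
  - order 8 (Speaker): customer_id=1 -> matches Uma
  - order 9 (Chair): customer_id=3 -> matches Eve
So 2 of 9 rows are dropped.

SQL:
SELECT a.product, b.name AS customer
FROM orders a
INNER JOIN customers b ON a.customer_id = b.id

Result:
product | customer
--------+---------
Phone   | Uma     
Webcam  | Uma     
Printer | Uma     
Desk    | Eve     
Router  | Eve     
Speaker | Uma     
Chair   | Eve     


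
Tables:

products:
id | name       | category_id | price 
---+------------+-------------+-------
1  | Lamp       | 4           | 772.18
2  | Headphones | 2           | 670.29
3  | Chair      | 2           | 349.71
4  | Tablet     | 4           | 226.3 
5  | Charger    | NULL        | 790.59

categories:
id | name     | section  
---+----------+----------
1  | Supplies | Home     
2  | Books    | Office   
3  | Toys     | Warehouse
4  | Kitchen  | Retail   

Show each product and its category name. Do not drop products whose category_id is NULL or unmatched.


LEFT JOIN keeps every row from products (the left table); where category_id has no match in categories, the category columns become NULL. Walk through each product:
  - product 1 (Lamp): category_id=4 -> matches Kitchen
  - product 2 (Headphones): category_id=2 -> matches Books
  - product 3 (Chair): category_id=2 -> matches Books
  - product 4 (Tablet): category_id=4 -> matches Kitchen
  - product 5 (Charger): category_id=NULL, no match -> kept with NULL
All 5 rows appear; 1 has NULL category.

SQL:
SELECT a.name, b.name AS category
FROM products a
LEFT JOIN categories b ON a.category_id = b.id

Result:
name       | category
-----------+---------
Lamp       | Kitchen 
Headphones | Books   
Chair      | Books   
Tablet     | Kitchen 
Charger    | NULL    


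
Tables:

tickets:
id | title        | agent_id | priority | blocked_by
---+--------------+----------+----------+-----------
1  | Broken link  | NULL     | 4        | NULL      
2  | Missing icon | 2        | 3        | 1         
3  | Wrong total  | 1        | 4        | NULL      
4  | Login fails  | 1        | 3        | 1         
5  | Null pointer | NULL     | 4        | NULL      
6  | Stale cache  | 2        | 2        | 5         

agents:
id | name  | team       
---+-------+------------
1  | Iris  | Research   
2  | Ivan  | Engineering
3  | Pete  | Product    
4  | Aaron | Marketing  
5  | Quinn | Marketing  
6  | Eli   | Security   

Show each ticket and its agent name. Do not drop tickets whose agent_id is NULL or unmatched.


LEFT JOIN keeps every row from tickets (the left table); where agent_id has no match in agents, the agent columns become NULL. Walk through each ticket:
  - ticket 1 (Broken link): agent_id=NULL, no match -> kept with NULL
  - ticket 2 (Missing icon): agent_id=2 -> matches Ivan
  - ticket 3 (Wrong total): agent_id=1 -> matches Iris
  - ticket 4 (Login fails): agent_id=1 -> matches Iris
  - ticket 5 (Null pointer): agent_id=NULL, no match -> kept with NULL
  - ticket 6 (Stale cache): agent_id=2 -> matches Ivan
All 6 rows appear; 2 have NULL agent.

SQL:
SELECT a.title, b.name AS agent
FROM tickets a
LEFT JOIN agents b ON a.agent_id = b.id

Result:
title        | agent
-------------+------
Broken link  | NULL 
Missing icon | Ivan 
Wrong total  | Iris 
Login fails  | Iris 
Null pointer | NULL 
Stale cache  | Ivan 


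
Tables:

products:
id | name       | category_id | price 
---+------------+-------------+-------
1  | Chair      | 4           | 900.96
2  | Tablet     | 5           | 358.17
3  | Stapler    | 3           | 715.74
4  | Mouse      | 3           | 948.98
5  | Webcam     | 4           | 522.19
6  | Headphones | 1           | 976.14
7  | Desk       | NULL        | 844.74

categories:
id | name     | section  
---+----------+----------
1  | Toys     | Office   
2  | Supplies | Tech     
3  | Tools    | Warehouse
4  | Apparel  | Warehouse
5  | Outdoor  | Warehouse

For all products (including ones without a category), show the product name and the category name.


LEFT JOIN keeps every row from products (the left table); where category_id has no match in categories, the category columns become NULL. Walk through each product:
  - product 1 (Chair): category_id=4 -> matches Apparel
  - product 2 (Tablet): category_id=5 -> matches Outdoor
  - product 3 (Stapler): category_id=3 -> matches Tools
  - product 4 (Mouse): category_id=3 -> matches Tools
  - product 5 (Webcam): category_id=4 -> matches Apparel
  - product 6 (Headphones): category_id=1 -> matches Toys
  - product 7 (Desk): category_id=NULL, no match -> kept with NULL
All 7 rows appear; 1 has NULL category.

SQL:
SELECT a.name, b.name AS category
FROM products a
LEFT JOIN categories b ON a.category_id = b.id

Result:
name       | category
-----------+---------
Chair      | Apparel 
Tablet     | Outdoor 
Stapler    | Tools   
Mouse      | Tools   
Webcam     | Apparel 
Headphones | Toys    
Desk       | NULL    


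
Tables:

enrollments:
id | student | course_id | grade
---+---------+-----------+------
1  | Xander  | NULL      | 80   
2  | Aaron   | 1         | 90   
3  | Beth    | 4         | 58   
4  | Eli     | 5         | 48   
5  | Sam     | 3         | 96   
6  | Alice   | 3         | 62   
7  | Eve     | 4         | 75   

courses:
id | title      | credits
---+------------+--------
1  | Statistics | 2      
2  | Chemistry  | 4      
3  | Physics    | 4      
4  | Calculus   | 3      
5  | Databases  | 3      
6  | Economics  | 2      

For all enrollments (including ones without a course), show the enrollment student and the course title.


LEFT JOIN keeps every row from enrollments (the left table); where course_id has no match in courses, the course columns become NULL. Walk through each enrollment:
  - enrollment 1 (Xander): course_id=NULL, no match -> kept with NULL
  - enrollment 2 (Aaron): course_id=1 -> matches Statistics
  - enrollment 3 (Beth): course_id=4 -> matches Calculus
  - enrollment 4 (Eli): course_id=5 -> matches Databases
  - enrollment 5 (Sam): course_id=3 -> matches Physics
  - enrollment 6 (Alice): course_id=3 -> matches Physics
  - enrollment 7 (Eve): course_id=4 -> matches Calculus
All 7 rows appear; 1 has NULL course.

SQL:
SELECT a.student, b.title AS course
FROM enrollments a
LEFT JOIN courses b ON a.course_id = b.id

Result:
student | course    
--------+-----------
Xander  | NULL      
Aaron   | Statistics
Beth    | Calculus  
Eli     | Databases 
Sam     | Physics   
Alice   | Physics   
Eve     | Calculus  


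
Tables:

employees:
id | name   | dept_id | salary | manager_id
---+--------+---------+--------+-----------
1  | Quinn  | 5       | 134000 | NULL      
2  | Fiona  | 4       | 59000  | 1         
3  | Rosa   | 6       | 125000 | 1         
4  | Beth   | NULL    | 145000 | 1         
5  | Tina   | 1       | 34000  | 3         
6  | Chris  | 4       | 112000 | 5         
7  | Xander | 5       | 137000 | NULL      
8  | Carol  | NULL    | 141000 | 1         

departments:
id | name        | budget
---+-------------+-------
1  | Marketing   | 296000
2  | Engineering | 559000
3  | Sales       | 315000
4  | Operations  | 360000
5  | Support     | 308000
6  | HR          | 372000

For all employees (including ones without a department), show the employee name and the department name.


LEFT JOIN keeps every row from employees (the left table); where dept_id has no match in departments, the department columns become NULL. Walk through each employee:
  - employee 1 (Quinn): dept_id=5 -> matches Support
  - employee 2 (Fiona): dept_id=4 -> matches Operations
  - employee 3 (Rosa): dept_id=6 -> matches HR
  - employee 4 (Beth): dept_id=NULL, no match -> kept with NULL
  - employee 5 (Tina): dept_id=1 -> matches Marketing
  - employee 6 (Chris): dept_id=4 -> matches Operations
  - employee 7 (Xander): dept_id=5 -> matches Support
  - employee 8 (Carol): dept_id=NULL, no match -> kept with NULL
All 8 rows appear; 2 have NULL department.

SQL:
SELECT a.name, b.name AS department
FROM employees a
LEFT JOIN departments b ON a.dept_id = b.id

Result:
name   | department
-------+-----------
Quinn  | Support   
Fiona  | Operations
Rosa   | HR        
Beth   | NULL      
Tina   | Marketing 
Chris  | Operations
Xander | Support   
Carol  | NULL      
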